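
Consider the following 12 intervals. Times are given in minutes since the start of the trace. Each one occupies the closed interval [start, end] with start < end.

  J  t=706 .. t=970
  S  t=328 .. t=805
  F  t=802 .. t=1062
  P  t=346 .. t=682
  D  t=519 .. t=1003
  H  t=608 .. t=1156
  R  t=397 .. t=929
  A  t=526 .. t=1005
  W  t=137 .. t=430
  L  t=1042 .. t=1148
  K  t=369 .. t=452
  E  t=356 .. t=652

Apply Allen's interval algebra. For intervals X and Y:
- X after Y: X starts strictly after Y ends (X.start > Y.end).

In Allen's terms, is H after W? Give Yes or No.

H = [t=608, t=1156], W = [t=137, t=430].
Actual relation of H to W: after.
Asked whether 'after' holds → Yes.

Yes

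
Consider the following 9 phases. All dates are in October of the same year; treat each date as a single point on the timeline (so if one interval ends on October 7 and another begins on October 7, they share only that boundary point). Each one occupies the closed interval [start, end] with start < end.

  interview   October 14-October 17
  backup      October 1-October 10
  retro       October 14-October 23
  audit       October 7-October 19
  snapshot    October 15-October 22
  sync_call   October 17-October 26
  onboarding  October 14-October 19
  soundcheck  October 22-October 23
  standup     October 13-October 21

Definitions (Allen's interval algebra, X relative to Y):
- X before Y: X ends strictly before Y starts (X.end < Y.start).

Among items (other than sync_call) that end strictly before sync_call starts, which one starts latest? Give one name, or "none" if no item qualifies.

Target sync_call = [October 17, October 26].
audit [October 7, October 19] → overlaps → excluded.
backup [October 1, October 10] → before → candidate.
interview [October 14, October 17] → meets → excluded.
onboarding [October 14, October 19] → overlaps → excluded.
retro [October 14, October 23] → overlaps → excluded.
snapshot [October 15, October 22] → overlaps → excluded.
soundcheck [October 22, October 23] → during → excluded.
standup [October 13, October 21] → overlaps → excluded.
Among candidates, latest start is October 1 → backup.

backup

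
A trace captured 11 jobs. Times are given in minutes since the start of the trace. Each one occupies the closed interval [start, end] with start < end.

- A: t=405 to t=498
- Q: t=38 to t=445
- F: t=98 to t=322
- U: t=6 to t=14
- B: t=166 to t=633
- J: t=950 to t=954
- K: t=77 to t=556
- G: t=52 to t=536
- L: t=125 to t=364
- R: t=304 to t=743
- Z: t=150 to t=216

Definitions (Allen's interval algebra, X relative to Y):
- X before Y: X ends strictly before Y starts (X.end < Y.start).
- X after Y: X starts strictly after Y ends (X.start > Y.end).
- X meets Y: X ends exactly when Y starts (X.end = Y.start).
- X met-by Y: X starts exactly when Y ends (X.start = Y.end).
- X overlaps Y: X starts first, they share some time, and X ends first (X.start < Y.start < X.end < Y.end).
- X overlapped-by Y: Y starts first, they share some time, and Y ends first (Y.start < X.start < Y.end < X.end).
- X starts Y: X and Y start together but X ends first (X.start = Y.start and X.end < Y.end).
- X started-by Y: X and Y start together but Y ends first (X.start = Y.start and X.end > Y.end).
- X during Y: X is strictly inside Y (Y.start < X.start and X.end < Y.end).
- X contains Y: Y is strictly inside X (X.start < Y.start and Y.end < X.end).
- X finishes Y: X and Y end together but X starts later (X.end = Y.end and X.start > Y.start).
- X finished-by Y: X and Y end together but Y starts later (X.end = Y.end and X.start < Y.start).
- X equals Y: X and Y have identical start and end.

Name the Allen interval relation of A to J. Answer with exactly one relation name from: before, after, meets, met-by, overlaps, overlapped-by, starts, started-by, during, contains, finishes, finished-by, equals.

A = [t=405, t=498]; J = [t=950, t=954].
Compare endpoints: A.start < J.start, A.start < J.end, A.end < J.start, A.end < J.end.
That pattern is 'before'.

before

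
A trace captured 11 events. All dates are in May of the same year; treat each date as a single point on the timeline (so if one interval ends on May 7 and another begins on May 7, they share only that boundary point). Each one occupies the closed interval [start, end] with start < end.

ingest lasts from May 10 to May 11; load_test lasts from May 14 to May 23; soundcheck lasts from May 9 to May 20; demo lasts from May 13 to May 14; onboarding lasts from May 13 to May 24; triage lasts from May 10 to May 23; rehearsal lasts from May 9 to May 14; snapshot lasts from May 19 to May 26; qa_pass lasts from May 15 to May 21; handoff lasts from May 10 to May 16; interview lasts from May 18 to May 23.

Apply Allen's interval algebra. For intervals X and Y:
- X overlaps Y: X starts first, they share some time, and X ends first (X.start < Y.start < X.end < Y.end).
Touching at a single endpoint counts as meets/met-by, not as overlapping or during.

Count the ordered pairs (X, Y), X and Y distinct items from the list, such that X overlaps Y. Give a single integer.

Checking all 110 ordered pairs for relation 'overlaps'; matching pairs in alphabetical order:
(handoff, load_test): handoff overlaps load_test ✓
(handoff, onboarding): handoff overlaps onboarding ✓
(handoff, qa_pass): handoff overlaps qa_pass ✓
(interview, snapshot): interview overlaps snapshot ✓
(load_test, snapshot): load_test overlaps snapshot ✓
(onboarding, snapshot): onboarding overlaps snapshot ✓
(qa_pass, interview): qa_pass overlaps interview ✓
(qa_pass, snapshot): qa_pass overlaps snapshot ✓
(rehearsal, handoff): rehearsal overlaps handoff ✓
(rehearsal, onboarding): rehearsal overlaps onboarding ✓
(rehearsal, triage): rehearsal overlaps triage ✓
(soundcheck, interview): soundcheck overlaps interview ✓
(soundcheck, load_test): soundcheck overlaps load_test ✓
(soundcheck, onboarding): soundcheck overlaps onboarding ✓
(soundcheck, qa_pass): soundcheck overlaps qa_pass ✓
(soundcheck, snapshot): soundcheck overlaps snapshot ✓
(soundcheck, triage): soundcheck overlaps triage ✓
(triage, onboarding): triage overlaps onboarding ✓
(triage, snapshot): triage overlaps snapshot ✓
Count: 19.

19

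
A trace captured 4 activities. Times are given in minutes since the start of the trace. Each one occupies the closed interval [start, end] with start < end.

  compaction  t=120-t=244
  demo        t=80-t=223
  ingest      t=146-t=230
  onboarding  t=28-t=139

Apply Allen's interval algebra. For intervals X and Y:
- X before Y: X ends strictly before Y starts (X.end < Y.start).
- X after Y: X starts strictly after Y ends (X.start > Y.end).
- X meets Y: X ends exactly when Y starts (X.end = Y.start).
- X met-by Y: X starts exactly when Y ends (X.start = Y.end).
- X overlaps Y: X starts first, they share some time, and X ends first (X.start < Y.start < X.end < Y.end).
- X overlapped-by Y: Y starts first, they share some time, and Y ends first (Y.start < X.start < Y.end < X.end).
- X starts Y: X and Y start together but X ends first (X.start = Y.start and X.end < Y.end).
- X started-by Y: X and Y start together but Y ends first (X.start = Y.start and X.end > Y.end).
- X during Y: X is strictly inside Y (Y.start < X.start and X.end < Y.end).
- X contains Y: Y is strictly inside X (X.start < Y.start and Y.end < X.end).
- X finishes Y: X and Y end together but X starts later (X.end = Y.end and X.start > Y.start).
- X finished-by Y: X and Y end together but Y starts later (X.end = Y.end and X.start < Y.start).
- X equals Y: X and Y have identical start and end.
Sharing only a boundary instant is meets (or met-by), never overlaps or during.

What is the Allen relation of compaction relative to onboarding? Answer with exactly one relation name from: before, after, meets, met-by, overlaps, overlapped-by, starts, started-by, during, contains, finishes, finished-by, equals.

overlapped-by

compaction = [t=120, t=244]; onboarding = [t=28, t=139].
Compare endpoints: compaction.start > onboarding.start, compaction.start < onboarding.end, compaction.end > onboarding.start, compaction.end > onboarding.end.
That pattern is 'overlapped-by'.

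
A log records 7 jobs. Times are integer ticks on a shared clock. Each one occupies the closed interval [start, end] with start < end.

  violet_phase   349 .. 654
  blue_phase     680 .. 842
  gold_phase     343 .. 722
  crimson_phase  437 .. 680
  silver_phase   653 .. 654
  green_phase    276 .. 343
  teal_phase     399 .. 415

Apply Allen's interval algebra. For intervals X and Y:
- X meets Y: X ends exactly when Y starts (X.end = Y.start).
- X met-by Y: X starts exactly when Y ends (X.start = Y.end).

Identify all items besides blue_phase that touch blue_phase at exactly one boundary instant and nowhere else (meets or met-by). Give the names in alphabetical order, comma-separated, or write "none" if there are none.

crimson_phase

Target blue_phase = [680, 842].
crimson_phase [437, 680] → meets → yes.
gold_phase [343, 722] → overlaps → no.
green_phase [276, 343] → before → no.
silver_phase [653, 654] → before → no.
teal_phase [399, 415] → before → no.
violet_phase [349, 654] → before → no.
Result: crimson_phase.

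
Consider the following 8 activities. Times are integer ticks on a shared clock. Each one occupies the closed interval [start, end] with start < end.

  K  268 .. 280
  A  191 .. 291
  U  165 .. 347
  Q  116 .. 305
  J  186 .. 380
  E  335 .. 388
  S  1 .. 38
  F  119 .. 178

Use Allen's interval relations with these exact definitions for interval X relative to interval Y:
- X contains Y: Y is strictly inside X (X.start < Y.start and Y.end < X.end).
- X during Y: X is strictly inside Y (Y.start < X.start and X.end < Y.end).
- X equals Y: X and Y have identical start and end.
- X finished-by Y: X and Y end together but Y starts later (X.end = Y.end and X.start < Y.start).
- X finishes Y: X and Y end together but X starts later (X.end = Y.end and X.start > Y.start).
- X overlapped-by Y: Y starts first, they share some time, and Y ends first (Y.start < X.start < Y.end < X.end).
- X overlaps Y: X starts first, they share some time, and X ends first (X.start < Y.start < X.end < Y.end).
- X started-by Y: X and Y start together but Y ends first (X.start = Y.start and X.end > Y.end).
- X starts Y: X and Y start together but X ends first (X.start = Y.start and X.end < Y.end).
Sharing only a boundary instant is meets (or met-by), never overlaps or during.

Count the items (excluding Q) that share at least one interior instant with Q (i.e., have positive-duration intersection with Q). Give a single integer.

5

Target Q = [116, 305].
A [191, 291] → during → counts.
E [335, 388] → after → no.
F [119, 178] → during → counts.
J [186, 380] → overlapped-by → counts.
K [268, 280] → during → counts.
S [1, 38] → before → no.
U [165, 347] → overlapped-by → counts.
Total: 5.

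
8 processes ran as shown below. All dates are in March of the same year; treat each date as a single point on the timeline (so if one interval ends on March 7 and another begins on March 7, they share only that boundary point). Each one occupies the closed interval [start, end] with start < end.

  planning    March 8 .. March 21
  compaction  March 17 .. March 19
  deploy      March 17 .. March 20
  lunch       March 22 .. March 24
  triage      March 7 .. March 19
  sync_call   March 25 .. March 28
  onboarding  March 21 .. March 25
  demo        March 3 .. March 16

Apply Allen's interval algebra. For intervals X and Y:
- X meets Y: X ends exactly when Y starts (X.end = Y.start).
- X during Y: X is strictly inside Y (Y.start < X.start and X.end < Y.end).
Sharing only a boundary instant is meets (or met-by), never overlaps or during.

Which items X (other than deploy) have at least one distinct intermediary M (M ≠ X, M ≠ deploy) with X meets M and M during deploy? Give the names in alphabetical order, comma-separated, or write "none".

none

Target deploy = [March 17, March 20].
Intermediaries M with M during deploy: none.
Union: none.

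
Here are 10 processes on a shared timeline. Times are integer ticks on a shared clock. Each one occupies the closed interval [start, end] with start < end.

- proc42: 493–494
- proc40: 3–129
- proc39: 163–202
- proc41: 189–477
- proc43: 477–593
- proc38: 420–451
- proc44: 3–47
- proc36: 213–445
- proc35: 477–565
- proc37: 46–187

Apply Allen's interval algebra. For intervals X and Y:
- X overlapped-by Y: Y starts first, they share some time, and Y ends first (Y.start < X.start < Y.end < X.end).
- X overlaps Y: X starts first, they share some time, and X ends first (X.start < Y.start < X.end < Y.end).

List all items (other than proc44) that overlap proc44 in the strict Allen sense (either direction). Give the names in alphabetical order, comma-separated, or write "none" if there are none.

proc37

Target proc44 = [3, 47].
proc35 [477, 565] → after → no.
proc36 [213, 445] → after → no.
proc37 [46, 187] → overlapped-by → yes.
proc38 [420, 451] → after → no.
proc39 [163, 202] → after → no.
proc40 [3, 129] → started-by → no.
proc41 [189, 477] → after → no.
proc42 [493, 494] → after → no.
proc43 [477, 593] → after → no.
Result: proc37.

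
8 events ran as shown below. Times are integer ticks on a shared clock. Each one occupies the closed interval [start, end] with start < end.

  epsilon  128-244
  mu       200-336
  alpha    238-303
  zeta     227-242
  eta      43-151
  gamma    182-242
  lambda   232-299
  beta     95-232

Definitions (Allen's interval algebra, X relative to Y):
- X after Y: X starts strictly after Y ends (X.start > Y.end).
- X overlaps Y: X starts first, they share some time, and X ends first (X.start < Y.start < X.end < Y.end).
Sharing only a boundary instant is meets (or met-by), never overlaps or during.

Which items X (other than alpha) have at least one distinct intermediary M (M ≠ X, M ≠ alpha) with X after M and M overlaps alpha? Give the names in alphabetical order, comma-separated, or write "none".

none

Target alpha = [238, 303].
Intermediaries M with M overlaps alpha: epsilon, gamma, lambda, zeta.
Via epsilon — items with X after epsilon: none.
Via gamma — items with X after gamma: none.
Via lambda — items with X after lambda: none.
Via zeta — items with X after zeta: none.
Union: none.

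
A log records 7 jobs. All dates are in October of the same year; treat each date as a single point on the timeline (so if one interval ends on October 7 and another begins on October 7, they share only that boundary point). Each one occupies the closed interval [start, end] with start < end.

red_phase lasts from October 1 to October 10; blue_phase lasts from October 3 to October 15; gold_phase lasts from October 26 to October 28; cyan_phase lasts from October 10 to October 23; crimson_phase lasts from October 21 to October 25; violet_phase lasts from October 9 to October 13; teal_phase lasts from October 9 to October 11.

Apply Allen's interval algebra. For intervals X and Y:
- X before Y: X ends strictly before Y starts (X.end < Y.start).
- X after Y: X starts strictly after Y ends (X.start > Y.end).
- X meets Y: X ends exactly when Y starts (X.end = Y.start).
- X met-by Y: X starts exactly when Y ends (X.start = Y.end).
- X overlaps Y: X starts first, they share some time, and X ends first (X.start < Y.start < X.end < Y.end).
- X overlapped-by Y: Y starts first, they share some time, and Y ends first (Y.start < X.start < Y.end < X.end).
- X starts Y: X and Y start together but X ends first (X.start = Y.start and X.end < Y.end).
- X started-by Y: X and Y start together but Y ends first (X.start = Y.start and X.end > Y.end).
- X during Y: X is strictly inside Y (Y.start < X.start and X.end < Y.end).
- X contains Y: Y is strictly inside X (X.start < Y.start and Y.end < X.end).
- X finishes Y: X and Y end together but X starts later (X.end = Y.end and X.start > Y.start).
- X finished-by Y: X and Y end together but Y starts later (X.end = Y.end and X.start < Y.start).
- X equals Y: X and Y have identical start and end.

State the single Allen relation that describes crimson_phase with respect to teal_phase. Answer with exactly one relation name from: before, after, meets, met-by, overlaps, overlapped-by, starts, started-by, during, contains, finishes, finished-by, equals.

crimson_phase = [October 21, October 25]; teal_phase = [October 9, October 11].
Compare endpoints: crimson_phase.start > teal_phase.start, crimson_phase.start > teal_phase.end, crimson_phase.end > teal_phase.start, crimson_phase.end > teal_phase.end.
That pattern is 'after'.

after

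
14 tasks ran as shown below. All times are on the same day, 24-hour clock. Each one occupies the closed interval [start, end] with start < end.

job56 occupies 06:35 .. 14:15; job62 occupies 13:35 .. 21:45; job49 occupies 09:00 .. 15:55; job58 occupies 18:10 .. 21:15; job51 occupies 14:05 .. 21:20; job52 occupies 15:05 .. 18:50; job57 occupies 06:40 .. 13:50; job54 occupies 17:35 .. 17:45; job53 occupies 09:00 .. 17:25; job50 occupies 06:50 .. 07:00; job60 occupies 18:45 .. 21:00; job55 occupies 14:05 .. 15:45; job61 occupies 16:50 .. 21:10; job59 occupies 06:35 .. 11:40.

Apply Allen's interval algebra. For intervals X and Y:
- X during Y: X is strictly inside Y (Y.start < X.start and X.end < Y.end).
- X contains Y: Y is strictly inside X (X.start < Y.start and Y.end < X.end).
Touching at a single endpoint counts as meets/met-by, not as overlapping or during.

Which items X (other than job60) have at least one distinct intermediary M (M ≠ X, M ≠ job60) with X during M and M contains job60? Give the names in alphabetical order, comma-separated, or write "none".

job51, job52, job54, job55, job58, job61

Target job60 = [18:45, 21:00].
Intermediaries M with M contains job60: job51, job58, job61, job62.
Via job51 — items with X during job51: job52, job54, job58, job61.
Via job58 — items with X during job58: none.
Via job61 — items with X during job61: job54.
Via job62 — items with X during job62: job51, job52, job54, job55, job58, job61.
Union: job51, job52, job54, job55, job58, job61.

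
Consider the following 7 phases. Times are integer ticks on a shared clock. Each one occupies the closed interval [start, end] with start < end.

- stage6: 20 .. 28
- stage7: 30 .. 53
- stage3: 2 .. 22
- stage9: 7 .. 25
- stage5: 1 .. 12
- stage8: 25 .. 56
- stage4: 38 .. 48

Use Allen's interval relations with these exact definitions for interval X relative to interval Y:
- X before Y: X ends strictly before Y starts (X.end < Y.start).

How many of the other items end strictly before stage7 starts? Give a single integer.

4

Target stage7 = [30, 53].
stage3 [2, 22] → before → counts.
stage4 [38, 48] → during → no.
stage5 [1, 12] → before → counts.
stage6 [20, 28] → before → counts.
stage8 [25, 56] → contains → no.
stage9 [7, 25] → before → counts.
Total: 4.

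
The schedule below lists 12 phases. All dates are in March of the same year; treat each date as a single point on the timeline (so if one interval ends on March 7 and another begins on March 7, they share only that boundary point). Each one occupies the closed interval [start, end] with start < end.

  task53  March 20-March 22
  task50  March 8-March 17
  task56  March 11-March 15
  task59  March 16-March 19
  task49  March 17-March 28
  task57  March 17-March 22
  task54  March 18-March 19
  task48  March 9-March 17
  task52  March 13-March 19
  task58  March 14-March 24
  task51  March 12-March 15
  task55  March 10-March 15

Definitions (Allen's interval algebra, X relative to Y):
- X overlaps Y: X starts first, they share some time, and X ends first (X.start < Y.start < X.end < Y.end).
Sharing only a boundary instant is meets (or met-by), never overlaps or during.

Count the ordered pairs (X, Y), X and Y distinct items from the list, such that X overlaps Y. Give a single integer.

18

Checking all 132 ordered pairs for relation 'overlaps'; matching pairs in alphabetical order:
(task48, task52): task48 overlaps task52 ✓
(task48, task58): task48 overlaps task58 ✓
(task48, task59): task48 overlaps task59 ✓
(task50, task52): task50 overlaps task52 ✓
(task50, task58): task50 overlaps task58 ✓
(task50, task59): task50 overlaps task59 ✓
(task51, task52): task51 overlaps task52 ✓
(task51, task58): task51 overlaps task58 ✓
(task52, task49): task52 overlaps task49 ✓
(task52, task57): task52 overlaps task57 ✓
(task52, task58): task52 overlaps task58 ✓
(task55, task52): task55 overlaps task52 ✓
(task55, task58): task55 overlaps task58 ✓
(task56, task52): task56 overlaps task52 ✓
(task56, task58): task56 overlaps task58 ✓
(task58, task49): task58 overlaps task49 ✓
(task59, task49): task59 overlaps task49 ✓
(task59, task57): task59 overlaps task57 ✓
Count: 18.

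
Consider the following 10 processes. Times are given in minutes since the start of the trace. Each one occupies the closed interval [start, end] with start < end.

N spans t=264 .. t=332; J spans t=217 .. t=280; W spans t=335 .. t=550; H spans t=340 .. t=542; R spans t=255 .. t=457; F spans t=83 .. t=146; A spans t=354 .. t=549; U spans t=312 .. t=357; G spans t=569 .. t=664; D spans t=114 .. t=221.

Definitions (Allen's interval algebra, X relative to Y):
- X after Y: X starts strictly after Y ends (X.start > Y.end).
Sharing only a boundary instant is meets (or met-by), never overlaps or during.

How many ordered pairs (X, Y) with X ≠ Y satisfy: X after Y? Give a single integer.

29

Checking all 90 ordered pairs for relation 'after'; matching pairs in alphabetical order:
(A, D): A after D ✓
(A, F): A after F ✓
(A, J): A after J ✓
(A, N): A after N ✓
(G, A): G after A ✓
(G, D): G after D ✓
(G, F): G after F ✓
(G, H): G after H ✓
(G, J): G after J ✓
(G, N): G after N ✓
(G, R): G after R ✓
(G, U): G after U ✓
(G, W): G after W ✓
(H, D): H after D ✓
(H, F): H after F ✓
(H, J): H after J ✓
(H, N): H after N ✓
(J, F): J after F ✓
(N, D): N after D ✓
(N, F): N after F ✓
(R, D): R after D ✓
(R, F): R after F ✓
(U, D): U after D ✓
(U, F): U after F ✓
... plus 5 further pairs not listed.
Count: 29.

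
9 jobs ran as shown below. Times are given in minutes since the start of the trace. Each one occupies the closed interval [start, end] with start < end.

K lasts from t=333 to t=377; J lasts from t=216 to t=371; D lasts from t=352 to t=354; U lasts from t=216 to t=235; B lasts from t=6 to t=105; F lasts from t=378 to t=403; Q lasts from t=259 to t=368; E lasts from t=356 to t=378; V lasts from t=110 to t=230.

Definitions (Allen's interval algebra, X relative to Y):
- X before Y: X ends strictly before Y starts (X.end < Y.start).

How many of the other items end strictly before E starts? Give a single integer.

4

Target E = [t=356, t=378].
B [t=6, t=105] → before → counts.
D [t=352, t=354] → before → counts.
F [t=378, t=403] → met-by → no.
J [t=216, t=371] → overlaps → no.
K [t=333, t=377] → overlaps → no.
Q [t=259, t=368] → overlaps → no.
U [t=216, t=235] → before → counts.
V [t=110, t=230] → before → counts.
Total: 4.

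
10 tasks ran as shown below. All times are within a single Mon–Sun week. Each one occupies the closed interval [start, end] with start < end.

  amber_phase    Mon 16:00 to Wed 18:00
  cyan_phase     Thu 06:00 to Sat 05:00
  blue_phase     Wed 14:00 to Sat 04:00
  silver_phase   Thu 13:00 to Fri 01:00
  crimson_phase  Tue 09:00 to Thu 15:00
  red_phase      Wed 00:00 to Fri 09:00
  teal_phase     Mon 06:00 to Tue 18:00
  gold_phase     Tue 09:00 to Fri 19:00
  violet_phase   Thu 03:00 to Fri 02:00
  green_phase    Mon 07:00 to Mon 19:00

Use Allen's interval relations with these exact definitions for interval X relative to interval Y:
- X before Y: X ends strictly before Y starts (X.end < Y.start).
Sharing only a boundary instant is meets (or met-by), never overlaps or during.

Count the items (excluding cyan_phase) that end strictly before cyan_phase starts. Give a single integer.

Target cyan_phase = [Thu 06:00, Sat 05:00].
amber_phase [Mon 16:00, Wed 18:00] → before → counts.
blue_phase [Wed 14:00, Sat 04:00] → overlaps → no.
crimson_phase [Tue 09:00, Thu 15:00] → overlaps → no.
gold_phase [Tue 09:00, Fri 19:00] → overlaps → no.
green_phase [Mon 07:00, Mon 19:00] → before → counts.
red_phase [Wed 00:00, Fri 09:00] → overlaps → no.
silver_phase [Thu 13:00, Fri 01:00] → during → no.
teal_phase [Mon 06:00, Tue 18:00] → before → counts.
violet_phase [Thu 03:00, Fri 02:00] → overlaps → no.
Total: 3.

3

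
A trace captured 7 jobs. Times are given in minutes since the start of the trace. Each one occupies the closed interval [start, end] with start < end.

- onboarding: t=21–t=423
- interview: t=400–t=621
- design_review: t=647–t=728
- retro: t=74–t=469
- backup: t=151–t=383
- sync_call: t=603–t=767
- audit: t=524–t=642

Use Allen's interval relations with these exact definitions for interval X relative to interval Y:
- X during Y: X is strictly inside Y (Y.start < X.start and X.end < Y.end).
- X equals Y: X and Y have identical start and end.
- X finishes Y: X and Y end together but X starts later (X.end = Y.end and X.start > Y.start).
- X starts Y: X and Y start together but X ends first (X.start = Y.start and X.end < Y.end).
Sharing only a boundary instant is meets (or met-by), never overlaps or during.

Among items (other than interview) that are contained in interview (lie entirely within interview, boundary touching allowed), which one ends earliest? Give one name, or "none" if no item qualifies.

none

Target interview = [t=400, t=621].
audit [t=524, t=642] → overlapped-by → excluded.
backup [t=151, t=383] → before → excluded.
design_review [t=647, t=728] → after → excluded.
onboarding [t=21, t=423] → overlaps → excluded.
retro [t=74, t=469] → overlaps → excluded.
sync_call [t=603, t=767] → overlapped-by → excluded.
No candidates → none.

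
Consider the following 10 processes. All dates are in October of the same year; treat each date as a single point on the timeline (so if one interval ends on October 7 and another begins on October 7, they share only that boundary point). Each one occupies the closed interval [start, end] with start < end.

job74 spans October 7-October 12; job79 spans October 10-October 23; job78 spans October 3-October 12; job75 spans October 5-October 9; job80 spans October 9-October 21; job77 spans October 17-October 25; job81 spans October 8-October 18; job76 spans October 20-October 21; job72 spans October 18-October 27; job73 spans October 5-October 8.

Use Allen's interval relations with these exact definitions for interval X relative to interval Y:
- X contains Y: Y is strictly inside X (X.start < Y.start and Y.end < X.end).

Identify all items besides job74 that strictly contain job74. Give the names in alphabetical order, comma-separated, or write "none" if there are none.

none

Target job74 = [October 7, October 12].
job72 [October 18, October 27] → after → no.
job73 [October 5, October 8] → overlaps → no.
job75 [October 5, October 9] → overlaps → no.
job76 [October 20, October 21] → after → no.
job77 [October 17, October 25] → after → no.
job78 [October 3, October 12] → finished-by → no.
job79 [October 10, October 23] → overlapped-by → no.
job80 [October 9, October 21] → overlapped-by → no.
job81 [October 8, October 18] → overlapped-by → no.
Result: none.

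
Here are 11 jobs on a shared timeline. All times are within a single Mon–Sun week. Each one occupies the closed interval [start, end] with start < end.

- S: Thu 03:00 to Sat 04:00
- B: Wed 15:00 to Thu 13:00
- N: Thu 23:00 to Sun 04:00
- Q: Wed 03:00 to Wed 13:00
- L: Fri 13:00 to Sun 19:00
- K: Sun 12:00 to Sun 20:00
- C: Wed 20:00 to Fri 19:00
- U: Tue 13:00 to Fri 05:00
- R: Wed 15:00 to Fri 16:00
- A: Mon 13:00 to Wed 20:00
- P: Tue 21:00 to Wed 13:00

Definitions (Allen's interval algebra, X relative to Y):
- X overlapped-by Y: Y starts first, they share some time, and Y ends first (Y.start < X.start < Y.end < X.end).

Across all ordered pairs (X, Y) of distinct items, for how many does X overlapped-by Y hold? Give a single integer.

Checking all 110 ordered pairs for relation 'overlapped-by'; matching pairs in alphabetical order:
(B, A): B overlapped-by A ✓
(C, B): C overlapped-by B ✓
(C, R): C overlapped-by R ✓
(C, U): C overlapped-by U ✓
(K, L): K overlapped-by L ✓
(L, C): L overlapped-by C ✓
(L, N): L overlapped-by N ✓
(L, R): L overlapped-by R ✓
(L, S): L overlapped-by S ✓
(N, C): N overlapped-by C ✓
(N, R): N overlapped-by R ✓
(N, S): N overlapped-by S ✓
(N, U): N overlapped-by U ✓
(R, A): R overlapped-by A ✓
(R, U): R overlapped-by U ✓
(S, B): S overlapped-by B ✓
(S, C): S overlapped-by C ✓
(S, R): S overlapped-by R ✓
(S, U): S overlapped-by U ✓
(U, A): U overlapped-by A ✓
Count: 20.

20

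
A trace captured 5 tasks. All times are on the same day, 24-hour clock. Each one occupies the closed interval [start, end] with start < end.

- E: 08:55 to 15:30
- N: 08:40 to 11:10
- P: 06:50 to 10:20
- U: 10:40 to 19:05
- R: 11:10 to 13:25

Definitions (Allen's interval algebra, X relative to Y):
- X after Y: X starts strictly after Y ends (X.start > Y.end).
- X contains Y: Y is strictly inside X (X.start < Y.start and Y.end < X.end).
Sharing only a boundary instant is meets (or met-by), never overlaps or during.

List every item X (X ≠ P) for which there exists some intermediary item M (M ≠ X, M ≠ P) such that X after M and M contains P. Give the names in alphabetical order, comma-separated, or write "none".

Target P = [06:50, 10:20].
Intermediaries M with M contains P: none.
Union: none.

none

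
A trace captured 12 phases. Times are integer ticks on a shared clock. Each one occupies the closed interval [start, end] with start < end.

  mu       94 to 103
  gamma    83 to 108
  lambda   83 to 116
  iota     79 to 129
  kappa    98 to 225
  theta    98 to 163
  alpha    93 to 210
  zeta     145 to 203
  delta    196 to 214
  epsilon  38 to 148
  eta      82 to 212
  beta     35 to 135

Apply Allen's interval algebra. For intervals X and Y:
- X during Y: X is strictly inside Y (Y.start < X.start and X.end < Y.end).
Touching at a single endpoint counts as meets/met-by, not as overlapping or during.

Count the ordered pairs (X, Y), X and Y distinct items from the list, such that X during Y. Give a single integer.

24

Checking all 132 ordered pairs for relation 'during'; matching pairs in alphabetical order:
(alpha, eta): alpha during eta ✓
(delta, kappa): delta during kappa ✓
(gamma, beta): gamma during beta ✓
(gamma, epsilon): gamma during epsilon ✓
(gamma, eta): gamma during eta ✓
(gamma, iota): gamma during iota ✓
(iota, beta): iota during beta ✓
(iota, epsilon): iota during epsilon ✓
(lambda, beta): lambda during beta ✓
(lambda, epsilon): lambda during epsilon ✓
(lambda, eta): lambda during eta ✓
(lambda, iota): lambda during iota ✓
(mu, alpha): mu during alpha ✓
(mu, beta): mu during beta ✓
(mu, epsilon): mu during epsilon ✓
(mu, eta): mu during eta ✓
(mu, gamma): mu during gamma ✓
(mu, iota): mu during iota ✓
(mu, lambda): mu during lambda ✓
(theta, alpha): theta during alpha ✓
(theta, eta): theta during eta ✓
(zeta, alpha): zeta during alpha ✓
(zeta, eta): zeta during eta ✓
(zeta, kappa): zeta during kappa ✓
Count: 24.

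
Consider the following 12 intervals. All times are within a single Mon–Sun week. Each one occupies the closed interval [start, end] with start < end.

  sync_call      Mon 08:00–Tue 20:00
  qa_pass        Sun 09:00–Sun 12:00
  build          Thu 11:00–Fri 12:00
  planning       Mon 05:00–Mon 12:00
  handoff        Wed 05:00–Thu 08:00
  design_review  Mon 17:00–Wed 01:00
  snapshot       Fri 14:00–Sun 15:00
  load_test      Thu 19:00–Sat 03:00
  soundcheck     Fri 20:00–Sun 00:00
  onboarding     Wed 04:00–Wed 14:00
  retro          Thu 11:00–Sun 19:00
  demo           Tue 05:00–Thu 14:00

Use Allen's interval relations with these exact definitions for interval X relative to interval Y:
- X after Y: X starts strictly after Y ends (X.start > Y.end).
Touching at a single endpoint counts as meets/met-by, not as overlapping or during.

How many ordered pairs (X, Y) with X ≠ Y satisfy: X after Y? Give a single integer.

47

Checking all 132 ordered pairs for relation 'after'; matching pairs in alphabetical order:
(build, design_review): build after design_review ✓
(build, handoff): build after handoff ✓
(build, onboarding): build after onboarding ✓
(build, planning): build after planning ✓
(build, sync_call): build after sync_call ✓
(demo, planning): demo after planning ✓
(design_review, planning): design_review after planning ✓
(handoff, design_review): handoff after design_review ✓
(handoff, planning): handoff after planning ✓
(handoff, sync_call): handoff after sync_call ✓
(load_test, demo): load_test after demo ✓
(load_test, design_review): load_test after design_review ✓
(load_test, handoff): load_test after handoff ✓
(load_test, onboarding): load_test after onboarding ✓
(load_test, planning): load_test after planning ✓
(load_test, sync_call): load_test after sync_call ✓
(onboarding, design_review): onboarding after design_review ✓
(onboarding, planning): onboarding after planning ✓
(onboarding, sync_call): onboarding after sync_call ✓
(qa_pass, build): qa_pass after build ✓
(qa_pass, demo): qa_pass after demo ✓
(qa_pass, design_review): qa_pass after design_review ✓
(qa_pass, handoff): qa_pass after handoff ✓
(qa_pass, load_test): qa_pass after load_test ✓
... plus 23 further pairs not listed.
Count: 47.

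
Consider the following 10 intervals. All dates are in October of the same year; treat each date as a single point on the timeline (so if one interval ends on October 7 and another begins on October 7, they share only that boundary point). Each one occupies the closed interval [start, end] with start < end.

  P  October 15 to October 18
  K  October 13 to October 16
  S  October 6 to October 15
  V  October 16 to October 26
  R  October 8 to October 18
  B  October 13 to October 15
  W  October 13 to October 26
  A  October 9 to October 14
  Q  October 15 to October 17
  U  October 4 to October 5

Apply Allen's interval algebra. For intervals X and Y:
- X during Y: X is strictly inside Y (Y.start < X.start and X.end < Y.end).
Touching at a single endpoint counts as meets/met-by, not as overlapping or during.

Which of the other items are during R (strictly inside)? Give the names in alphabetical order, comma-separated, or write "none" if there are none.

A, B, K, Q

Target R = [October 8, October 18].
A [October 9, October 14] → during → yes.
B [October 13, October 15] → during → yes.
K [October 13, October 16] → during → yes.
P [October 15, October 18] → finishes → no.
Q [October 15, October 17] → during → yes.
S [October 6, October 15] → overlaps → no.
U [October 4, October 5] → before → no.
V [October 16, October 26] → overlapped-by → no.
W [October 13, October 26] → overlapped-by → no.
Result: A, B, K, Q.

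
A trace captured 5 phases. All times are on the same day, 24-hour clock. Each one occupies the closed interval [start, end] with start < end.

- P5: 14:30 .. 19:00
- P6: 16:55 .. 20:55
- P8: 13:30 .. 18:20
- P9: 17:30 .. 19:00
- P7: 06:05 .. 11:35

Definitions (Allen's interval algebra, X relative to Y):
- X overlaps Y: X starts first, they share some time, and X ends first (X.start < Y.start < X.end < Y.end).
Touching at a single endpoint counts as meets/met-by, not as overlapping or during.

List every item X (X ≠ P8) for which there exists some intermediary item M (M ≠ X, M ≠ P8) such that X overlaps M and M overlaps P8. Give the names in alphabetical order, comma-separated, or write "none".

Target P8 = [13:30, 18:20].
Intermediaries M with M overlaps P8: none.
Union: none.

none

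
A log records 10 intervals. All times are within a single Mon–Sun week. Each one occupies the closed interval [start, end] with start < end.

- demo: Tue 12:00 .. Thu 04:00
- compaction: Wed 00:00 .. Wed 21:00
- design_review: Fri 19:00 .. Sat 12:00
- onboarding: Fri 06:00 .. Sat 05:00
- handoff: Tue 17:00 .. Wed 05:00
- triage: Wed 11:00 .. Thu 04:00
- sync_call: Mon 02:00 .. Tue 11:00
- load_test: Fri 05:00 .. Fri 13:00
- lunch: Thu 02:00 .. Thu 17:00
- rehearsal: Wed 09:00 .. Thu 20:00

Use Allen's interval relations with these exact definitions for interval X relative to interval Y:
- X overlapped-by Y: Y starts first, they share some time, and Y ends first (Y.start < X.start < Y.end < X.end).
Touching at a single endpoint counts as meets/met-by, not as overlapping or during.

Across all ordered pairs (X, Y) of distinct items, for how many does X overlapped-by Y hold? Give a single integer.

Checking all 90 ordered pairs for relation 'overlapped-by'; matching pairs in alphabetical order:
(compaction, handoff): compaction overlapped-by handoff ✓
(design_review, onboarding): design_review overlapped-by onboarding ✓
(lunch, demo): lunch overlapped-by demo ✓
(lunch, triage): lunch overlapped-by triage ✓
(onboarding, load_test): onboarding overlapped-by load_test ✓
(rehearsal, compaction): rehearsal overlapped-by compaction ✓
(rehearsal, demo): rehearsal overlapped-by demo ✓
(triage, compaction): triage overlapped-by compaction ✓
Count: 8.

8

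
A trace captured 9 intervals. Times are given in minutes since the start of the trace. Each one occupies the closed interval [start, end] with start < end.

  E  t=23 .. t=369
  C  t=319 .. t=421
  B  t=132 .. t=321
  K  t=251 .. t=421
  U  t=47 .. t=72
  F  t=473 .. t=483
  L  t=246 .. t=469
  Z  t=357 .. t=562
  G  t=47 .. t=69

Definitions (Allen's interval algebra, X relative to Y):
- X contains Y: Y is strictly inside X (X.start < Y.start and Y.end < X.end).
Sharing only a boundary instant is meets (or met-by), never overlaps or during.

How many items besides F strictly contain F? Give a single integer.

1

Target F = [t=473, t=483].
B [t=132, t=321] → before → no.
C [t=319, t=421] → before → no.
E [t=23, t=369] → before → no.
G [t=47, t=69] → before → no.
K [t=251, t=421] → before → no.
L [t=246, t=469] → before → no.
U [t=47, t=72] → before → no.
Z [t=357, t=562] → contains → counts.
Total: 1.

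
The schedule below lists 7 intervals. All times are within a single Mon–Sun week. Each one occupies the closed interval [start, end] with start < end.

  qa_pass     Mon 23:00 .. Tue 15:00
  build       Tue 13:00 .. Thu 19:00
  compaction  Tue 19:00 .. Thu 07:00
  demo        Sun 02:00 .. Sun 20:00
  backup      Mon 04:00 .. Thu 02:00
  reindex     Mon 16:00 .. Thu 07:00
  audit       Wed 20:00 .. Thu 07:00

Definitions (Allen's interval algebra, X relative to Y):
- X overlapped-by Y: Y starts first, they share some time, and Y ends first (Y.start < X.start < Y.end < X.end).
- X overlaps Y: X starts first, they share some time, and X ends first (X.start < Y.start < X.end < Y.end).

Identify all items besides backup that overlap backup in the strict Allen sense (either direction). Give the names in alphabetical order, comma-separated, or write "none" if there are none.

Target backup = [Mon 04:00, Thu 02:00].
audit [Wed 20:00, Thu 07:00] → overlapped-by → yes.
build [Tue 13:00, Thu 19:00] → overlapped-by → yes.
compaction [Tue 19:00, Thu 07:00] → overlapped-by → yes.
demo [Sun 02:00, Sun 20:00] → after → no.
qa_pass [Mon 23:00, Tue 15:00] → during → no.
reindex [Mon 16:00, Thu 07:00] → overlapped-by → yes.
Result: audit, build, compaction, reindex.

audit, build, compaction, reindex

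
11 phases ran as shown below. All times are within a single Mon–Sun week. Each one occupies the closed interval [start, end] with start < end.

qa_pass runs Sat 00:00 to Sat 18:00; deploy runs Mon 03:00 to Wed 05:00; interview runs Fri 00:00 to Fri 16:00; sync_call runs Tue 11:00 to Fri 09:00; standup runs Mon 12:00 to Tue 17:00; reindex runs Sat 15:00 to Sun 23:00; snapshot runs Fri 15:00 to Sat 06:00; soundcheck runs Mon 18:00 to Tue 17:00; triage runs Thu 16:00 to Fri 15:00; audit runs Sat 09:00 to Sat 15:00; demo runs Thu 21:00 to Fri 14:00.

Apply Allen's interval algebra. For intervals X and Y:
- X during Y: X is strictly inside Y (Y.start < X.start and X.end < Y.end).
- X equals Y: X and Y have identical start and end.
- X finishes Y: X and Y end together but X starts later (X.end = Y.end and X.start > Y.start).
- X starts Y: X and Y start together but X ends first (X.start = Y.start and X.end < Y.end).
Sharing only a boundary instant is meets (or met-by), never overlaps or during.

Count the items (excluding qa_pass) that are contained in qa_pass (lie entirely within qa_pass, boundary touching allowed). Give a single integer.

Target qa_pass = [Sat 00:00, Sat 18:00].
audit [Sat 09:00, Sat 15:00] → during → counts.
demo [Thu 21:00, Fri 14:00] → before → no.
deploy [Mon 03:00, Wed 05:00] → before → no.
interview [Fri 00:00, Fri 16:00] → before → no.
reindex [Sat 15:00, Sun 23:00] → overlapped-by → no.
snapshot [Fri 15:00, Sat 06:00] → overlaps → no.
soundcheck [Mon 18:00, Tue 17:00] → before → no.
standup [Mon 12:00, Tue 17:00] → before → no.
sync_call [Tue 11:00, Fri 09:00] → before → no.
triage [Thu 16:00, Fri 15:00] → before → no.
Total: 1.

1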